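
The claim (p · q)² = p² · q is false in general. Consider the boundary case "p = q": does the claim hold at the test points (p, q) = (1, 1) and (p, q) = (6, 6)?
Only at (1, 1)

At (1, 1): LHS = 1, RHS = 1 → equal
At (6, 6): LHS = 1296 ≠ RHS = 216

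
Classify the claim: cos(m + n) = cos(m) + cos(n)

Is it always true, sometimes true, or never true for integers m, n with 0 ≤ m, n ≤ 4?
The claim fails for every pair in the range. For instance at (m, n) = (4, 4): LHS = cos(8) ≈ -0.1455, RHS = 2·cos(4) ≈ -1.307.

Answer: Never true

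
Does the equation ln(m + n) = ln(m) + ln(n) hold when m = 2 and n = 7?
Substituting m = 2, n = 7:

LHS = ln(2 + 7) = ln(9) ≈ 2.197
RHS = ln(2) + ln(7) ≈ 2.639

LHS ≠ RHS, so the equation does not hold at this point.

Answer: Fails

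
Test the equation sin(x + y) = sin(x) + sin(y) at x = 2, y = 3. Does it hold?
Substituting x = 2, y = 3:

LHS = sin(2 + 3) = sin(5) ≈ -0.9589
RHS = sin(2) + sin(3) ≈ 1.05

LHS ≠ RHS, so the equation does not hold at this point.

Answer: Fails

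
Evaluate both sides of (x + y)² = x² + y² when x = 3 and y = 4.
LHS = (3 + 4)² = 49
RHS = 3² + 4² = 25

LHS ≠ RHS, so the equation does not hold here.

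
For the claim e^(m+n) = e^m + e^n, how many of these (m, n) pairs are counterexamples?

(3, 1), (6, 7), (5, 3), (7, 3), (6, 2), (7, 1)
Testing each pair:
(3, 1): LHS = e^4 ≈ 54.6, RHS = e + e^3 ≈ 22.8 → counterexample
(6, 7): LHS = e^13 ≈ 442413.4, RHS = e^6 + e^7 ≈ 1500 → counterexample
(5, 3): LHS = e^8 ≈ 2981, RHS = e^3 + e^5 ≈ 168.5 → counterexample
(7, 3): LHS = e^10 ≈ 22026.5, RHS = e^3 + e^7 ≈ 1117 → counterexample
(6, 2): LHS = e^8 ≈ 2981, RHS = e^2 + e^6 ≈ 410.8 → counterexample
(7, 1): LHS = e^8 ≈ 2981, RHS = e + e^7 ≈ 1099 → counterexample

That makes 6 counterexamples.

Answer: 6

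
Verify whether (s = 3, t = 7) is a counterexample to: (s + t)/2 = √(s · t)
Yes

Substituting s = 3, t = 7:
LHS = (3 + 7)/2 = 5
RHS = √(3 · 7) = √(21) ≈ 4.583

Since LHS ≠ RHS, this pair disproves the claim.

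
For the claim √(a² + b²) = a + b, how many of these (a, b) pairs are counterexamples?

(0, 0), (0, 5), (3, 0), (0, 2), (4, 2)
1

Testing each pair:
(0, 0): LHS = 0, RHS = 0 → satisfies claim
(0, 5): LHS = 5, RHS = 5 → satisfies claim
(3, 0): LHS = 3, RHS = 3 → satisfies claim
(0, 2): LHS = 2, RHS = 2 → satisfies claim
(4, 2): LHS = 2·√(5) ≈ 4.472, RHS = 6 → counterexample

That makes 1 counterexample.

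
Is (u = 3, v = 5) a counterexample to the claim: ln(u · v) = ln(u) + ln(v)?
No

Substituting u = 3, v = 5:
LHS = ln(3 · 5) = ln(15) ≈ 2.708
RHS = ln(3) + ln(5) ≈ 2.708

The sides agree, so this pair does not disprove the claim.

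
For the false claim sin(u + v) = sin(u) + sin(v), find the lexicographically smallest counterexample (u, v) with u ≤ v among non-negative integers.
(u, v) = (1, 1)

At (0, 1): both sides equal sin(1) ≈ 0.8415, so it holds there.
At (0, 4): both sides equal sin(4) ≈ -0.7568, so it holds there.

Substituting (1, 1) into the claim:
LHS = sin(1 + 1) = sin(2) ≈ 0.9093
RHS = sin(1) + sin(1) = 2·sin(1) ≈ 1.683

Since LHS ≠ RHS, this pair disproves the claim, and no lexicographically smaller pair (u ≤ v, non-negative integers) does.

For instance (5, 5) is also a counterexample (LHS = sin(10) ≈ -0.544, RHS = 2·sin(5) ≈ -1.918), but it's lexicographically larger.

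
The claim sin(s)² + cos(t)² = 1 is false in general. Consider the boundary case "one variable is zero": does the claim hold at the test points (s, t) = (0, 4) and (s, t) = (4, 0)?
At (0, 4): LHS = cos(4)² ≈ 0.4272 ≠ RHS = 1
At (4, 0): LHS = sin(4)² + 1 ≈ 1.573 ≠ RHS = 1

Answer: No, fails at both test points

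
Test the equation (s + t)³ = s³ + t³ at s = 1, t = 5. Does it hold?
Fails

Substituting s = 1, t = 5:

LHS = (1 + 5)³ = 216
RHS = 1³ + 5³ = 126

LHS ≠ RHS, so the equation does not hold at this point.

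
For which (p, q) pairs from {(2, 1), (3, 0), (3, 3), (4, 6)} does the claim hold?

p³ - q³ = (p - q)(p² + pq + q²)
All pairs

Testing each pair:
(2, 1): LHS = 7, RHS = 7 → holds
(3, 0): LHS = 27, RHS = 27 → holds
(3, 3): LHS = 0, RHS = 0 → holds
(4, 6): LHS = -152, RHS = -152 → holds

Every pair satisfies the claim.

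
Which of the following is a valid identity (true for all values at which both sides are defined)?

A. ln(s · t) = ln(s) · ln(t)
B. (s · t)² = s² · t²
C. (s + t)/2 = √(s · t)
B

A: fails at (4, 4) — LHS = ln(16) ≈ 2.773, RHS = ln(4)² ≈ 1.922.
B: holds — e.g. at (3, 7), both sides equal 441.
C: fails at (5, 8) — LHS = 13/2, RHS = 2·√(10) ≈ 6.325.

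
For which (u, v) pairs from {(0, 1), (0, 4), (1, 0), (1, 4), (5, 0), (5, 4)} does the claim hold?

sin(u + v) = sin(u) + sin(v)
(0, 1), (0, 4), (1, 0), (5, 0)

Testing each pair:
(0, 1): LHS = sin(1) ≈ 0.8415, RHS = sin(1) ≈ 0.8415 → holds
(0, 4): LHS = sin(4) ≈ -0.7568, RHS = sin(4) ≈ -0.7568 → holds
(1, 0): LHS = sin(1) ≈ 0.8415, RHS = sin(1) ≈ 0.8415 → holds
(1, 4): LHS = sin(5) ≈ -0.9589, RHS = sin(4) + sin(1) ≈ 0.08467 → fails
(5, 0): LHS = sin(5) ≈ -0.9589, RHS = sin(5) ≈ -0.9589 → holds
(5, 4): LHS = sin(9) ≈ 0.4121, RHS = sin(5) + sin(4) ≈ -1.716 → fails

4 of 6 pairs satisfy the claim.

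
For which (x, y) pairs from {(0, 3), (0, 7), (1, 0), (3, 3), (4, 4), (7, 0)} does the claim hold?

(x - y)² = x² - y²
(1, 0), (3, 3), (4, 4), (7, 0)

Testing each pair:
(0, 3): LHS = 9, RHS = -9 → fails
(0, 7): LHS = 49, RHS = -49 → fails
(1, 0): LHS = 1, RHS = 1 → holds
(3, 3): LHS = 0, RHS = 0 → holds
(4, 4): LHS = 0, RHS = 0 → holds
(7, 0): LHS = 49, RHS = 49 → holds

4 of 6 pairs satisfy the claim.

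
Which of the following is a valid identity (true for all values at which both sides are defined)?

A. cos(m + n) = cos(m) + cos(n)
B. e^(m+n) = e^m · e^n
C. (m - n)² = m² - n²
A: fails at (3, 3) — LHS = cos(6) ≈ 0.9602, RHS = 2·cos(3) ≈ -1.98.
B: holds — e.g. at (3, 3), both sides equal e^6 ≈ 403.4.
C: fails at (1, 4) — LHS = 9, RHS = -15.

Answer: B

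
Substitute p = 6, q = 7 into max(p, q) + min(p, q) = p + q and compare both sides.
LHS = max(6, 7) + min(6, 7) = 13
RHS = 6 + 7 = 13

LHS = RHS: the two sides agree.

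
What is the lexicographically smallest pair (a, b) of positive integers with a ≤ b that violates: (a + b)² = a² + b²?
Substituting (1, 1) into the claim:
LHS = (1 + 1)² = 4
RHS = 1² + 1² = 2

Since LHS ≠ RHS, this pair disproves the claim, and no lexicographically smaller pair (a ≤ b, positive integers) does.

For instance (5, 6) is also a counterexample (LHS = 121, RHS = 61), but it's lexicographically larger.

Answer: (a, b) = (1, 1)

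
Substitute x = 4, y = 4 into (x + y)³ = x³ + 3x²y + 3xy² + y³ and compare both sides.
LHS = (4 + 4)³ = 512
RHS = 4³ + 3·4²·4 + 3·4·4² + 4³ = 512

LHS = RHS: the two sides agree.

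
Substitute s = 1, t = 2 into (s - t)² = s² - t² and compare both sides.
LHS = (1 - 2)² = 1
RHS = 1² - 2² = -3

LHS ≠ RHS, so the equation does not hold here.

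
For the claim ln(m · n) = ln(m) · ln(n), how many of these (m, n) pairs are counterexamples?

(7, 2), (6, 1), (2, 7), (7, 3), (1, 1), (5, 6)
Testing each pair:
(7, 2): LHS = ln(14) ≈ 2.639, RHS = ln(2)·ln(7) ≈ 1.349 → counterexample
(6, 1): LHS = ln(6) ≈ 1.792, RHS = 0 → counterexample
(2, 7): LHS = ln(14) ≈ 2.639, RHS = ln(2)·ln(7) ≈ 1.349 → counterexample
(7, 3): LHS = ln(21) ≈ 3.045, RHS = ln(3)·ln(7) ≈ 2.138 → counterexample
(1, 1): LHS = 0, RHS = 0 → satisfies claim
(5, 6): LHS = ln(30) ≈ 3.401, RHS = ln(5)·ln(6) ≈ 2.884 → counterexample

That makes 5 counterexamples.

Answer: 5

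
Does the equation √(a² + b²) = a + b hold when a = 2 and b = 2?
Fails

Substituting a = 2, b = 2:

LHS = √(2² + 2²) = 2·√(2) ≈ 2.828
RHS = 2 + 2 = 4

LHS ≠ RHS, so the equation does not hold at this point.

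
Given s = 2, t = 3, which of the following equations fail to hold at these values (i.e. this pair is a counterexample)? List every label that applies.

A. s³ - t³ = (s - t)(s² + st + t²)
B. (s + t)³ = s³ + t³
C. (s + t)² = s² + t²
B, C

Evaluating each claim at the given values:
A. LHS = -19, RHS = -19 → holds here (LHS = RHS)
B. LHS = 125, RHS = 35 → fails here (LHS ≠ RHS)
C. LHS = 25, RHS = 13 → fails here (LHS ≠ RHS)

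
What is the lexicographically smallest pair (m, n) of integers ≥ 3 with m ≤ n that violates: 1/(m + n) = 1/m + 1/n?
Substituting (3, 3) into the claim:
LHS = 1/(3 + 3) = 1/6
RHS = 1/3 + 1/3 = 2/3

Since LHS ≠ RHS, this pair disproves the claim, and no lexicographically smaller pair (m ≤ n, integers ≥ 3) does.

For instance (8, 10) is also a counterexample (LHS = 1/18, RHS = 9/40), but it's lexicographically larger.

Answer: (m, n) = (3, 3)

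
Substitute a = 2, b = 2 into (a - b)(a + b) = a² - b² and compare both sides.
LHS = (2 - 2)(2 + 2) = 0
RHS = 2² - 2² = 0

LHS = RHS: the two sides agree.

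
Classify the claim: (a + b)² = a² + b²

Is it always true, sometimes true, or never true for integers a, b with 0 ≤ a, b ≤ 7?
It holds at (a, b) = (7, 0) (both sides equal 49), but fails at (a, b) = (2, 2) (LHS = 16, RHS = 8).

Answer: Sometimes true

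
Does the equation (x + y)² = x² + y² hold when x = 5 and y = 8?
Substituting x = 5, y = 8:

LHS = (5 + 8)² = 169
RHS = 5² + 8² = 89

LHS ≠ RHS, so the equation does not hold at this point.

Answer: Fails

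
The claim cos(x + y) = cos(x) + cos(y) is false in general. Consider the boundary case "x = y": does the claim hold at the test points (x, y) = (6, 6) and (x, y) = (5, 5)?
No, fails at both test points

At (6, 6): LHS = cos(12) ≈ 0.8439 ≠ RHS = 2·cos(6) ≈ 1.92
At (5, 5): LHS = cos(10) ≈ -0.8391 ≠ RHS = 2·cos(5) ≈ 0.5673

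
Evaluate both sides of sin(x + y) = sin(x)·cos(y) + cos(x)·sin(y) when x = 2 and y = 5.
LHS = sin(2 + 5) = sin(7) ≈ 0.657
RHS = sin(2)·cos(5) + cos(2)·sin(5) = sin(2)·cos(5) + sin(5)·cos(2) ≈ 0.657

LHS = RHS: the two sides agree.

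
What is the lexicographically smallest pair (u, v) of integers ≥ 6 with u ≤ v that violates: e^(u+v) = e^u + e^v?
Substituting (6, 6) into the claim:
LHS = e^(6+6) = e^12 ≈ 162754.8
RHS = e^6 + e^6 = 2·e^6 ≈ 806.9

Since LHS ≠ RHS, this pair disproves the claim, and no lexicographically smaller pair (u ≤ v, integers ≥ 6) does.

For instance (6, 11) is also a counterexample (LHS = e^17 ≈ 24154952.8, RHS = e^6 + e^11 ≈ 60277.6), but it's lexicographically larger.

Answer: (u, v) = (6, 6)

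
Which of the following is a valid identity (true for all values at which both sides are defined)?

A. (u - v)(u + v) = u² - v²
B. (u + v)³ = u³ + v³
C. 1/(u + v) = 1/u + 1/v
A: holds — e.g. at (4, 4), both sides equal 0.
B: fails at (5, 5) — LHS = 1000, RHS = 250.
C: fails at (4, 5) — LHS = 1/9, RHS = 9/20.

Answer: A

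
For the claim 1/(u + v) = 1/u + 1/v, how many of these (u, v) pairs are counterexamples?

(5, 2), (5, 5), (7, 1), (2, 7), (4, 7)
5

Testing each pair:
(5, 2): LHS = 1/7, RHS = 7/10 → counterexample
(5, 5): LHS = 1/10, RHS = 2/5 → counterexample
(7, 1): LHS = 1/8, RHS = 8/7 → counterexample
(2, 7): LHS = 1/9, RHS = 9/14 → counterexample
(4, 7): LHS = 1/11, RHS = 11/28 → counterexample

That makes 5 counterexamples.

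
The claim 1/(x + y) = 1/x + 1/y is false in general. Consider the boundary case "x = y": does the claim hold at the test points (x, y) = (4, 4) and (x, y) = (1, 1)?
No, fails at both test points

At (4, 4): LHS = 1/8 ≠ RHS = 1/2
At (1, 1): LHS = 1/2 ≠ RHS = 2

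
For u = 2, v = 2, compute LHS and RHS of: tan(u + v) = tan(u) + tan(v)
LHS = tan(2 + 2) = tan(4) ≈ 1.158
RHS = tan(2) + tan(2) = 2·tan(2) ≈ -4.37

LHS ≠ RHS (they differ by about 5.528), so the equation does not hold here.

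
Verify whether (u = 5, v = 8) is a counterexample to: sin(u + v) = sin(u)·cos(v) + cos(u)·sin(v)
Substituting u = 5, v = 8:
LHS = sin(5 + 8) = sin(13) ≈ 0.4202
RHS = sin(5)·cos(8) + cos(5)·sin(8) = sin(5)·cos(8) + sin(8)·cos(5) ≈ 0.4202

The sides agree, so this pair does not disprove the claim.

Answer: No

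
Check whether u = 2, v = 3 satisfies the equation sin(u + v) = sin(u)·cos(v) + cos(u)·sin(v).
Substituting u = 2, v = 3:

LHS = sin(2 + 3) = sin(5) ≈ -0.9589
RHS = sin(2)·cos(3) + cos(2)·sin(3) = sin(2)·cos(3) + sin(3)·cos(2) ≈ -0.9589

LHS = RHS, so the equation holds at this point.

Answer: Holds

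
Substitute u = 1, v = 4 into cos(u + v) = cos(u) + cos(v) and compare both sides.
LHS = cos(1 + 4) = cos(5) ≈ 0.2837
RHS = cos(1) + cos(4) ≈ -0.1133

LHS ≠ RHS (they differ by about 0.397), so the equation does not hold here.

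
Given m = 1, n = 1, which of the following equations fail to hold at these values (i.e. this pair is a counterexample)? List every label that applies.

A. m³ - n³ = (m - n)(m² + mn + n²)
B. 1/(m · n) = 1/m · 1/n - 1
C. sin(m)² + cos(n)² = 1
Evaluating each claim at the given values:
A. LHS = 0, RHS = 0 → holds here (LHS = RHS)
B. LHS = 1, RHS = 0 → fails here (LHS ≠ RHS)
C. LHS = cos(1)² + sin(1)² = 1, RHS = 1 → holds here (LHS = RHS)

Answer: B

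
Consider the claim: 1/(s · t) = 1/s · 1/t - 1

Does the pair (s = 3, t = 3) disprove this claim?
Substituting s = 3, t = 3:
LHS = 1/(3 · 3) = 1/9
RHS = 1/3 · 1/3 - 1 = -8/9

Since LHS ≠ RHS, this pair disproves the claim.

Answer: Yes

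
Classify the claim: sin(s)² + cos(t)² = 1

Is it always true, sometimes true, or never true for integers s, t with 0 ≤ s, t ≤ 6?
It holds at (s, t) = (2, 2) (both sides equal 1), but fails at (s, t) = (3, 5) (LHS = sin(3)² + cos(5)² ≈ 0.1004, RHS = 1).

Answer: Sometimes true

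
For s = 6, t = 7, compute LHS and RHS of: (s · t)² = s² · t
LHS = (6 · 7)² = 1764
RHS = 6² · 7 = 252

LHS ≠ RHS, so the equation does not hold here.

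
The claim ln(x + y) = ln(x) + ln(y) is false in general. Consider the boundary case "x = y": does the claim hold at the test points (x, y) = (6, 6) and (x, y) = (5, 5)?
At (6, 6): LHS = ln(12) ≈ 2.485 ≠ RHS = 2·ln(6) ≈ 3.584
At (5, 5): LHS = ln(10) ≈ 2.303 ≠ RHS = 2·ln(5) ≈ 3.219

Answer: No, fails at both test points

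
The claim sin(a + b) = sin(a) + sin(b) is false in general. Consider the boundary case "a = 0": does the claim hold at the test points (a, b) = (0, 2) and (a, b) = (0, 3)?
Yes, holds at both test points

At (0, 2): LHS = sin(2) ≈ 0.9093, RHS = sin(2) ≈ 0.9093 → equal
At (0, 3): LHS = sin(3) ≈ 0.1411, RHS = sin(3) ≈ 0.1411 → equal

So the claim does hold at both of these boundary points, even though it is not an identity.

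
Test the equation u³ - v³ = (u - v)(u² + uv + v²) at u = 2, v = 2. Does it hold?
Holds

Substituting u = 2, v = 2:

LHS = 2³ - 2³ = 0
RHS = (2 - 2)(2² + 2·2 + 2²) = 0

LHS = RHS, so the equation holds at this point.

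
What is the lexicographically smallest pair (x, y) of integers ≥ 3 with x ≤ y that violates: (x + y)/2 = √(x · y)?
(x, y) = (3, 4)

At (3, 3): both sides equal 3, so it holds there.

Substituting (3, 4) into the claim:
LHS = (3 + 4)/2 = 7/2
RHS = √(3 · 4) = 2·√(3) ≈ 3.464

Since LHS ≠ RHS, this pair disproves the claim, and no lexicographically smaller pair (x ≤ y, integers ≥ 3) does.

For instance (5, 8) is also a counterexample (LHS = 13/2, RHS = 2·√(10) ≈ 6.325), but it's lexicographically larger.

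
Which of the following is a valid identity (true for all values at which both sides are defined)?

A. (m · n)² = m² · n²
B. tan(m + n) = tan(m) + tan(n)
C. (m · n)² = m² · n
A: holds — e.g. at (4, 4), both sides equal 256.
B: fails at (2, 4) — LHS = tan(6) ≈ -0.291, RHS = tan(2) + tan(4) ≈ -1.027.
C: fails at (6, 7) — LHS = 1764, RHS = 252.

Answer: A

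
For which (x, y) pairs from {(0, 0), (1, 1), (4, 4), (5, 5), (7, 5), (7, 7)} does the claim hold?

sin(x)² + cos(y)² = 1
(0, 0), (1, 1), (4, 4), (5, 5), (7, 7)

Testing each pair:
(0, 0): LHS = 1, RHS = 1 → holds
(1, 1): LHS = cos(1)² + sin(1)² = 1, RHS = 1 → holds
(4, 4): LHS = cos(4)² + sin(4)² = 1, RHS = 1 → holds
(5, 5): LHS = cos(5)² + sin(5)² = 1, RHS = 1 → holds
(7, 5): LHS = cos(5)² + sin(7)² ≈ 0.5121, RHS = 1 → fails
(7, 7): LHS = sin(7)² + cos(7)² = 1, RHS = 1 → holds

5 of 6 pairs satisfy the claim.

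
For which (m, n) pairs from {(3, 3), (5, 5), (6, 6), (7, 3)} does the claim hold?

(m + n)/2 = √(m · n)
Testing each pair:
(3, 3): LHS = 3, RHS = 3 → holds
(5, 5): LHS = 5, RHS = 5 → holds
(6, 6): LHS = 6, RHS = 6 → holds
(7, 3): LHS = 5, RHS = √(21) ≈ 4.583 → fails

3 of 4 pairs satisfy the claim.

Answer: (3, 3), (5, 5), (6, 6)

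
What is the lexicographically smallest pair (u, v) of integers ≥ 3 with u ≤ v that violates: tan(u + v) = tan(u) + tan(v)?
Substituting (3, 3) into the claim:
LHS = tan(3 + 3) = tan(6) ≈ -0.291
RHS = tan(3) + tan(3) = 2·tan(3) ≈ -0.2851

Since LHS ≠ RHS, this pair disproves the claim, and no lexicographically smaller pair (u ≤ v, integers ≥ 3) does.

For instance (5, 7) is also a counterexample (LHS = tan(12) ≈ -0.6359, RHS = tan(5) + tan(7) ≈ -2.509), but it's lexicographically larger.

Answer: (u, v) = (3, 3)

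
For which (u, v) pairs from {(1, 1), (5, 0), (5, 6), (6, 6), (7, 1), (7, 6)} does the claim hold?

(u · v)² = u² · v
(1, 1), (5, 0), (7, 1)

Testing each pair:
(1, 1): LHS = 1, RHS = 1 → holds
(5, 0): LHS = 0, RHS = 0 → holds
(5, 6): LHS = 900, RHS = 150 → fails
(6, 6): LHS = 1296, RHS = 216 → fails
(7, 1): LHS = 49, RHS = 49 → holds
(7, 6): LHS = 1764, RHS = 294 → fails

3 of 6 pairs satisfy the claim.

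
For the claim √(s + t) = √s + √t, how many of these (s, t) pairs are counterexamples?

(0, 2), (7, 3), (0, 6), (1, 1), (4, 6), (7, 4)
Testing each pair:
(0, 2): LHS = √(2) ≈ 1.414, RHS = √(2) ≈ 1.414 → satisfies claim
(7, 3): LHS = √(10) ≈ 3.162, RHS = √(3) + √(7) ≈ 4.378 → counterexample
(0, 6): LHS = √(6) ≈ 2.449, RHS = √(6) ≈ 2.449 → satisfies claim
(1, 1): LHS = √(2) ≈ 1.414, RHS = 2 → counterexample
(4, 6): LHS = √(10) ≈ 3.162, RHS = 2 + √(6) ≈ 4.449 → counterexample
(7, 4): LHS = √(11) ≈ 3.317, RHS = 2 + √(7) ≈ 4.646 → counterexample

That makes 4 counterexamples.

Answer: 4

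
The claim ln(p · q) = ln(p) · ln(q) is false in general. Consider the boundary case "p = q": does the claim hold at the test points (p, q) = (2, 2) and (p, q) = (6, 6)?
At (2, 2): LHS = ln(4) ≈ 1.386 ≠ RHS = ln(2)² ≈ 0.4805
At (6, 6): LHS = ln(36) ≈ 3.584 ≠ RHS = ln(6)² ≈ 3.21

Answer: No, fails at both test points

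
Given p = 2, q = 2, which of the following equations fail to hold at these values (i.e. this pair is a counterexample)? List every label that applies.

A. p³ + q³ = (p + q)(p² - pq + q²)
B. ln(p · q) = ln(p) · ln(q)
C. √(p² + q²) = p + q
Evaluating each claim at the given values:
A. LHS = 16, RHS = 16 → holds here (LHS = RHS)
B. LHS = ln(4) ≈ 1.386, RHS = ln(2)² ≈ 0.4805 → fails here (LHS ≠ RHS)
C. LHS = 2·√(2) ≈ 2.828, RHS = 4 → fails here (LHS ≠ RHS)

Answer: B, C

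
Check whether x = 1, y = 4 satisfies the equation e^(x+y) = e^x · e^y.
Holds

Substituting x = 1, y = 4:

LHS = e^(1+4) = e^5 ≈ 148.4
RHS = e^1 · e^4 = e^5 ≈ 148.4

LHS = RHS, so the equation holds at this point.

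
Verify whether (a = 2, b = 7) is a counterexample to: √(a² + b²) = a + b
Substituting a = 2, b = 7:
LHS = √(2² + 7²) = √(53) ≈ 7.28
RHS = 2 + 7 = 9

Since LHS ≠ RHS, this pair disproves the claim.

Answer: Yes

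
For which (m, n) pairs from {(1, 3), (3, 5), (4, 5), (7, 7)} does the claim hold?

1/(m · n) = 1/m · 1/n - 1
Testing each pair:
(1, 3): LHS = 1/3, RHS = -2/3 → fails
(3, 5): LHS = 1/15, RHS = -14/15 → fails
(4, 5): LHS = 1/20, RHS = -19/20 → fails
(7, 7): LHS = 1/49, RHS = -48/49 → fails

No pair satisfies the claim.

Answer: None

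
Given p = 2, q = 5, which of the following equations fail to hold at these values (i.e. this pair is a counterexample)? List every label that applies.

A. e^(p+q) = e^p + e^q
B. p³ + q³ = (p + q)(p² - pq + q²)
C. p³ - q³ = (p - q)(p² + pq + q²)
A

Evaluating each claim at the given values:
A. LHS = e^7 ≈ 1097, RHS = e^2 + e^5 ≈ 155.8 → fails here (LHS ≠ RHS)
B. LHS = 133, RHS = 133 → holds here (LHS = RHS)
C. LHS = -117, RHS = -117 → holds here (LHS = RHS)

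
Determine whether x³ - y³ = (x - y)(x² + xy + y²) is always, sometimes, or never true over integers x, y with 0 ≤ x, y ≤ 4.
The identity holds for every pair in the range. For instance at (x, y) = (1, 1): both sides equal 0.

Answer: Always true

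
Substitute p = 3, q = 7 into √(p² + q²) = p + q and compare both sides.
LHS = √(3² + 7²) = √(58) ≈ 7.616
RHS = 3 + 7 = 10

LHS ≠ RHS (they differ by about 2.384), so the equation does not hold here.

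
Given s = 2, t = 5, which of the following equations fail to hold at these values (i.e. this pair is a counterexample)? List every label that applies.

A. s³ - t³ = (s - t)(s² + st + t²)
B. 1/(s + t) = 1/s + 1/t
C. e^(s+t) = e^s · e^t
B

Evaluating each claim at the given values:
A. LHS = -117, RHS = -117 → holds here (LHS = RHS)
B. LHS = 1/7, RHS = 7/10 → fails here (LHS ≠ RHS)
C. LHS = e^7 ≈ 1097, RHS = e^7 ≈ 1097 → holds here (LHS = RHS)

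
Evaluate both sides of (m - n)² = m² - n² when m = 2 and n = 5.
LHS = (2 - 5)² = 9
RHS = 2² - 5² = -21

LHS ≠ RHS, so the equation does not hold here.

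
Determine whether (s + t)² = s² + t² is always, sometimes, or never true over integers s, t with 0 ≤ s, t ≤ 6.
Sometimes true

It holds at (s, t) = (0, 5) (both sides equal 25), but fails at (s, t) = (4, 6) (LHS = 100, RHS = 52).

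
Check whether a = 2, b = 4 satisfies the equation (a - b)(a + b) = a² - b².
Holds

Substituting a = 2, b = 4:

LHS = (2 - 4)(2 + 4) = -12
RHS = 2² - 4² = -12

LHS = RHS, so the equation holds at this point.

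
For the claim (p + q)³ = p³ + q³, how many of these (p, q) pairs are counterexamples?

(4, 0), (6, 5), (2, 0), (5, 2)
2

Testing each pair:
(4, 0): LHS = 64, RHS = 64 → satisfies claim
(6, 5): LHS = 1331, RHS = 341 → counterexample
(2, 0): LHS = 8, RHS = 8 → satisfies claim
(5, 2): LHS = 343, RHS = 133 → counterexample

That makes 2 counterexamples.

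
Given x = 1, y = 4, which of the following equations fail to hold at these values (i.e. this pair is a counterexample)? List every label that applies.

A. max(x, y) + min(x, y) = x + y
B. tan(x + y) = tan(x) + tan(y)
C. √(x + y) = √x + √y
Evaluating each claim at the given values:
A. LHS = 5, RHS = 5 → holds here (LHS = RHS)
B. LHS = tan(5) ≈ -3.381, RHS = tan(4) + tan(1) ≈ 2.715 → fails here (LHS ≠ RHS)
C. LHS = √(5) ≈ 2.236, RHS = 3 → fails here (LHS ≠ RHS)

Answer: B, C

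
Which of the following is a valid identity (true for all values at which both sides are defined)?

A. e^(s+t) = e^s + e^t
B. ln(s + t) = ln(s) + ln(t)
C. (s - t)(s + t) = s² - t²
C

A: fails at (2, 5) — LHS = e^7 ≈ 1097, RHS = e^2 + e^5 ≈ 155.8.
B: fails at (4, 6) — LHS = ln(10) ≈ 2.303, RHS = ln(4) + ln(6) ≈ 3.178.
C: holds — e.g. at (1, 2), both sides equal -3.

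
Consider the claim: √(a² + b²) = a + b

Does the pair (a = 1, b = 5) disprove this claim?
Substituting a = 1, b = 5:
LHS = √(1² + 5²) = √(26) ≈ 5.099
RHS = 1 + 5 = 6

Since LHS ≠ RHS, this pair disproves the claim.

Answer: Yes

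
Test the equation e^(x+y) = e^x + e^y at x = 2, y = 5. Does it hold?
Substituting x = 2, y = 5:

LHS = e^(2+5) = e^7 ≈ 1097
RHS = e^2 + e^5 ≈ 155.8

LHS ≠ RHS, so the equation does not hold at this point.

Answer: Fails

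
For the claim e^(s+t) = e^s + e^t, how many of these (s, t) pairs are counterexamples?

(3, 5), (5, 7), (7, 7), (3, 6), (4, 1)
Testing each pair:
(3, 5): LHS = e^8 ≈ 2981, RHS = e^3 + e^5 ≈ 168.5 → counterexample
(5, 7): LHS = e^12 ≈ 162754.8, RHS = e^5 + e^7 ≈ 1245 → counterexample
(7, 7): LHS = e^14 ≈ 1202604.3, RHS = 2·e^7 ≈ 2193 → counterexample
(3, 6): LHS = e^9 ≈ 8103, RHS = e^3 + e^6 ≈ 423.5 → counterexample
(4, 1): LHS = e^5 ≈ 148.4, RHS = e + e^4 ≈ 57.32 → counterexample

That makes 5 counterexamples.

Answer: 5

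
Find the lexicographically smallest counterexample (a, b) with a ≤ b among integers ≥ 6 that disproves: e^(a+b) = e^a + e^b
Substituting (6, 6) into the claim:
LHS = e^(6+6) = e^12 ≈ 162754.8
RHS = e^6 + e^6 = 2·e^6 ≈ 806.9

Since LHS ≠ RHS, this pair disproves the claim, and no lexicographically smaller pair (a ≤ b, integers ≥ 6) does.

For instance (10, 13) is also a counterexample (LHS = e^23 ≈ 9744803446.2, RHS = e^10 + e^13 ≈ 464439.9), but it's lexicographically larger.

Answer: (a, b) = (6, 6)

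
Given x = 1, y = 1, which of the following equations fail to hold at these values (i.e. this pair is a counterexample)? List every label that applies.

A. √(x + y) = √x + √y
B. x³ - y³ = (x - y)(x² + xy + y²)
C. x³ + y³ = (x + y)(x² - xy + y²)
Evaluating each claim at the given values:
A. LHS = √(2) ≈ 1.414, RHS = 2 → fails here (LHS ≠ RHS)
B. LHS = 0, RHS = 0 → holds here (LHS = RHS)
C. LHS = 2, RHS = 2 → holds here (LHS = RHS)

Answer: A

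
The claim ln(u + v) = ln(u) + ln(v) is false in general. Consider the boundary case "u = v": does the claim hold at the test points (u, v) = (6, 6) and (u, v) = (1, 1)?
No, fails at both test points

At (6, 6): LHS = ln(12) ≈ 2.485 ≠ RHS = 2·ln(6) ≈ 3.584
At (1, 1): LHS = ln(2) ≈ 0.6931 ≠ RHS = 0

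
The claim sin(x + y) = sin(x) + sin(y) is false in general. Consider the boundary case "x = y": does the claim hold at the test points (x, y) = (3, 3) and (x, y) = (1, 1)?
No, fails at both test points

At (3, 3): LHS = sin(6) ≈ -0.2794 ≠ RHS = 2·sin(3) ≈ 0.2822
At (1, 1): LHS = sin(2) ≈ 0.9093 ≠ RHS = 2·sin(1) ≈ 1.683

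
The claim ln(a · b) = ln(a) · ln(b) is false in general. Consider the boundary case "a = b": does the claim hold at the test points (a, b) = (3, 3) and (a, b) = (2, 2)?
No, fails at both test points

At (3, 3): LHS = ln(9) ≈ 2.197 ≠ RHS = ln(3)² ≈ 1.207
At (2, 2): LHS = ln(4) ≈ 1.386 ≠ RHS = ln(2)² ≈ 0.4805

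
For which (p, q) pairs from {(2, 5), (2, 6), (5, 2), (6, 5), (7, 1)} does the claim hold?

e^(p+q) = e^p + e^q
None

Testing each pair:
(2, 5): LHS = e^7 ≈ 1097, RHS = e^2 + e^5 ≈ 155.8 → fails
(2, 6): LHS = e^8 ≈ 2981, RHS = e^2 + e^6 ≈ 410.8 → fails
(5, 2): LHS = e^7 ≈ 1097, RHS = e^2 + e^5 ≈ 155.8 → fails
(6, 5): LHS = e^11 ≈ 59874.1, RHS = e^5 + e^6 ≈ 551.8 → fails
(7, 1): LHS = e^8 ≈ 2981, RHS = e + e^7 ≈ 1099 → fails

No pair satisfies the claim.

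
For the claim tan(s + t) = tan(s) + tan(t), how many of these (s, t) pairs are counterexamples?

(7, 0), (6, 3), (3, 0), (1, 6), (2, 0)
2

Testing each pair:
(7, 0): LHS = tan(7) ≈ 0.8714, RHS = tan(7) ≈ 0.8714 → satisfies claim
(6, 3): LHS = tan(9) ≈ -0.4523, RHS = tan(6) + tan(3) ≈ -0.4336 → counterexample
(3, 0): LHS = tan(3) ≈ -0.1425, RHS = tan(3) ≈ -0.1425 → satisfies claim
(1, 6): LHS = tan(7) ≈ 0.8714, RHS = tan(6) + tan(1) ≈ 1.266 → counterexample
(2, 0): LHS = tan(2) ≈ -2.185, RHS = tan(2) ≈ -2.185 → satisfies claim

That makes 2 counterexamples.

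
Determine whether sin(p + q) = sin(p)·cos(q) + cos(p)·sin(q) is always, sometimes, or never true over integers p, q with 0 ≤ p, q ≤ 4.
The identity holds for every pair in the range. For instance at (p, q) = (2, 2): both sides equal sin(4) ≈ -0.7568.

Answer: Always true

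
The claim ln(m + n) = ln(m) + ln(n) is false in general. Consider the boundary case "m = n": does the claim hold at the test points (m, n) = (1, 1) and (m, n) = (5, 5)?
At (1, 1): LHS = ln(2) ≈ 0.6931 ≠ RHS = 0
At (5, 5): LHS = ln(10) ≈ 2.303 ≠ RHS = 2·ln(5) ≈ 3.219

Answer: No, fails at both test points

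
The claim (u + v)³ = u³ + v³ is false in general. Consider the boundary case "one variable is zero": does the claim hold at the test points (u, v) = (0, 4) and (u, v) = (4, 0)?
Yes, holds at both test points

At (0, 4): LHS = 64, RHS = 64 → equal
At (4, 0): LHS = 64, RHS = 64 → equal

So the claim does hold at both of these boundary points, even though it is not an identity.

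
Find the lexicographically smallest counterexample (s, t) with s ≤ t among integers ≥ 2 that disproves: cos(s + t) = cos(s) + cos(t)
Substituting (2, 2) into the claim:
LHS = cos(2 + 2) = cos(4) ≈ -0.6536
RHS = cos(2) + cos(2) = 2·cos(2) ≈ -0.8323

Since LHS ≠ RHS, this pair disproves the claim, and no lexicographically smaller pair (s ≤ t, integers ≥ 2) does.

For instance (3, 7) is also a counterexample (LHS = cos(10) ≈ -0.8391, RHS = cos(3) + cos(7) ≈ -0.2361), but it's lexicographically larger.

Answer: (s, t) = (2, 2)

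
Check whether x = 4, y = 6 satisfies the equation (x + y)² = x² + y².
Substituting x = 4, y = 6:

LHS = (4 + 6)² = 100
RHS = 4² + 6² = 52

LHS ≠ RHS, so the equation does not hold at this point.

Answer: Fails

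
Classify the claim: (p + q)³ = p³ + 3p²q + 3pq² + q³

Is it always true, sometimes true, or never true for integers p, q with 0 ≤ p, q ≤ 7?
Always true

The identity holds for every pair in the range. For instance at (p, q) = (7, 2): both sides equal 729.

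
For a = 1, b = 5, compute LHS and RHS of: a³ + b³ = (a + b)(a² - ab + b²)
LHS = 1³ + 5³ = 126
RHS = (1 + 5)(1² - 1·5 + 5²) = 126

LHS = RHS: the two sides agree.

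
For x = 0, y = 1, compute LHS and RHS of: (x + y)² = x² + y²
LHS = (0 + 1)² = 1
RHS = 0² + 1² = 1

LHS = RHS: the two sides agree.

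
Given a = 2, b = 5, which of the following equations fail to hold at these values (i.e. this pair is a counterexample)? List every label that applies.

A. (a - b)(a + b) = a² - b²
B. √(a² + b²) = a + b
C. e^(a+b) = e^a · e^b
B

Evaluating each claim at the given values:
A. LHS = -21, RHS = -21 → holds here (LHS = RHS)
B. LHS = √(29) ≈ 5.385, RHS = 7 → fails here (LHS ≠ RHS)
C. LHS = e^7 ≈ 1097, RHS = e^7 ≈ 1097 → holds here (LHS = RHS)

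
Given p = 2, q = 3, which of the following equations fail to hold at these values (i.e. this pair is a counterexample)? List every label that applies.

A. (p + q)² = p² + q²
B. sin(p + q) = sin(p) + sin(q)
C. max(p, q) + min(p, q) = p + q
A, B

Evaluating each claim at the given values:
A. LHS = 25, RHS = 13 → fails here (LHS ≠ RHS)
B. LHS = sin(5) ≈ -0.9589, RHS = sin(3) + sin(2) ≈ 1.05 → fails here (LHS ≠ RHS)
C. LHS = 5, RHS = 5 → holds here (LHS = RHS)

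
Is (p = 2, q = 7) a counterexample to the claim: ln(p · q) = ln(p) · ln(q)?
Substituting p = 2, q = 7:
LHS = ln(2 · 7) = ln(14) ≈ 2.639
RHS = ln(2) · ln(7) ≈ 1.349

Since LHS ≠ RHS, this pair disproves the claim.

Answer: Yes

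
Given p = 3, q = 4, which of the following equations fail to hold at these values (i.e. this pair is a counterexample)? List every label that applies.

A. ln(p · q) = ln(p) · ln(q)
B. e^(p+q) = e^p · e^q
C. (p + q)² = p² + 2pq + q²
A

Evaluating each claim at the given values:
A. LHS = ln(12) ≈ 2.485, RHS = ln(3)·ln(4) ≈ 1.523 → fails here (LHS ≠ RHS)
B. LHS = e^7 ≈ 1097, RHS = e^7 ≈ 1097 → holds here (LHS = RHS)
C. LHS = 49, RHS = 49 → holds here (LHS = RHS)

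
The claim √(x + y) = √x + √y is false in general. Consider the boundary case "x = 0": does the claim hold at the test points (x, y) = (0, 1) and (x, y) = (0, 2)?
Yes, holds at both test points

At (0, 1): LHS = 1, RHS = 1 → equal
At (0, 2): LHS = √(2) ≈ 1.414, RHS = √(2) ≈ 1.414 → equal

So the claim does hold at both of these boundary points, even though it is not an identity.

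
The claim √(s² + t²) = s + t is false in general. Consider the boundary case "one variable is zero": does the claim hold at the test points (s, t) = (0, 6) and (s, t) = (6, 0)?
Yes, holds at both test points

At (0, 6): LHS = 6, RHS = 6 → equal
At (6, 0): LHS = 6, RHS = 6 → equal

So the claim does hold at both of these boundary points, even though it is not an identity.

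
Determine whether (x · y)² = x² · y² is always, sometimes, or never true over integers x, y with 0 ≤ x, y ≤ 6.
Always true

The identity holds for every pair in the range. For instance at (x, y) = (0, 5): both sides equal 0.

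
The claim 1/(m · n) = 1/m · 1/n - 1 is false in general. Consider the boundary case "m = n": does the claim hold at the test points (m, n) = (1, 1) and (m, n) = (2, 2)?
At (1, 1): LHS = 1 ≠ RHS = 0
At (2, 2): LHS = 1/4 ≠ RHS = -3/4

Answer: No, fails at both test points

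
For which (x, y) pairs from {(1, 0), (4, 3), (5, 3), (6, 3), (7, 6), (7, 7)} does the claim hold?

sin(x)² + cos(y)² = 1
Testing each pair:
(1, 0): LHS = sin(1)² + 1 ≈ 1.708, RHS = 1 → fails
(4, 3): LHS = sin(4)² + cos(3)² ≈ 1.553, RHS = 1 → fails
(5, 3): LHS = sin(5)² + cos(3)² ≈ 1.9, RHS = 1 → fails
(6, 3): LHS = sin(6)² + cos(3)² ≈ 1.058, RHS = 1 → fails
(7, 6): LHS = sin(7)² + cos(6)² ≈ 1.354, RHS = 1 → fails
(7, 7): LHS = sin(7)² + cos(7)² = 1, RHS = 1 → holds

1 of 6 pairs satisfies the claim.

Answer: (7, 7)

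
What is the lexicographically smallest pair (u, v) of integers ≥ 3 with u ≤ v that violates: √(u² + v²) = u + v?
(u, v) = (3, 3)

Substituting (3, 3) into the claim:
LHS = √(3² + 3²) = 3·√(2) ≈ 4.243
RHS = 3 + 3 = 6

Since LHS ≠ RHS, this pair disproves the claim, and no lexicographically smaller pair (u ≤ v, integers ≥ 3) does.

For instance (10, 10) is also a counterexample (LHS = 10·√(2) ≈ 14.14, RHS = 20), but it's lexicographically larger.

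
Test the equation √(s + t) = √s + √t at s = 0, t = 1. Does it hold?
Substituting s = 0, t = 1:

LHS = √(0 + 1) = 1
RHS = √0 + √1 = 1

LHS = RHS, so the equation holds at this point.

Answer: Holds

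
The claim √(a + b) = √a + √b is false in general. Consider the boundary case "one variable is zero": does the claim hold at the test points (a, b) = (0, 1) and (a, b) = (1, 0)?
At (0, 1): LHS = 1, RHS = 1 → equal
At (1, 0): LHS = 1, RHS = 1 → equal

So the claim does hold at both of these boundary points, even though it is not an identity.

Answer: Yes, holds at both test points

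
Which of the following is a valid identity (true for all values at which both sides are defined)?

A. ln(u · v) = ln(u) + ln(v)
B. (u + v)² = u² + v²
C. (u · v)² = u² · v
A: holds — e.g. at (1, 4), both sides equal ln(4) ≈ 1.386.
B: fails at (1, 3) — LHS = 16, RHS = 10.
C: fails at (3, 5) — LHS = 225, RHS = 45.

Answer: A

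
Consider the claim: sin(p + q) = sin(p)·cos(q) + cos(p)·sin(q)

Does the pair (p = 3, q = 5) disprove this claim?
No

Substituting p = 3, q = 5:
LHS = sin(3 + 5) = sin(8) ≈ 0.9894
RHS = sin(3)·cos(5) + cos(3)·sin(5) = sin(3)·cos(5) + sin(5)·cos(3) ≈ 0.9894

The sides agree, so this pair does not disprove the claim.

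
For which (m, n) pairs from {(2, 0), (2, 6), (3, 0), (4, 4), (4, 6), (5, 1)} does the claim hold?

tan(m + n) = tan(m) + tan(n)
Testing each pair:
(2, 0): LHS = tan(2) ≈ -2.185, RHS = tan(2) ≈ -2.185 → holds
(2, 6): LHS = tan(8) ≈ -6.8, RHS = tan(2) + tan(6) ≈ -2.476 → fails
(3, 0): LHS = tan(3) ≈ -0.1425, RHS = tan(3) ≈ -0.1425 → holds
(4, 4): LHS = tan(8) ≈ -6.8, RHS = 2·tan(4) ≈ 2.316 → fails
(4, 6): LHS = tan(10) ≈ 0.6484, RHS = tan(6) + tan(4) ≈ 0.8668 → fails
(5, 1): LHS = tan(6) ≈ -0.291, RHS = tan(5) + tan(1) ≈ -1.823 → fails

2 of 6 pairs satisfy the claim.

Answer: (2, 0), (3, 0)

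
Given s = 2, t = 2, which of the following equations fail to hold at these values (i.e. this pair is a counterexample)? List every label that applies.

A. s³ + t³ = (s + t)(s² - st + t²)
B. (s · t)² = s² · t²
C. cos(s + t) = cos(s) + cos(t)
C

Evaluating each claim at the given values:
A. LHS = 16, RHS = 16 → holds here (LHS = RHS)
B. LHS = 16, RHS = 16 → holds here (LHS = RHS)
C. LHS = cos(4) ≈ -0.6536, RHS = 2·cos(2) ≈ -0.8323 → fails here (LHS ≠ RHS)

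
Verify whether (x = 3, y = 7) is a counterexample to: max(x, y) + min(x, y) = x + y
Substituting x = 3, y = 7:
LHS = max(3, 7) + min(3, 7) = 10
RHS = 3 + 7 = 10

The sides agree, so this pair does not disprove the claim.

Answer: No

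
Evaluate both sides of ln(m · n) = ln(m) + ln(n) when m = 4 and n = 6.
LHS = ln(4 · 6) = ln(24) ≈ 3.178
RHS = ln(4) + ln(6) ≈ 3.178

LHS = RHS: the two sides agree.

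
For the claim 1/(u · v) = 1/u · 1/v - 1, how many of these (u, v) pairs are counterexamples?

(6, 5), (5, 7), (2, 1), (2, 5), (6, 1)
5

Testing each pair:
(6, 5): LHS = 1/30, RHS = -29/30 → counterexample
(5, 7): LHS = 1/35, RHS = -34/35 → counterexample
(2, 1): LHS = 1/2, RHS = -1/2 → counterexample
(2, 5): LHS = 1/10, RHS = -9/10 → counterexample
(6, 1): LHS = 1/6, RHS = -5/6 → counterexample

That makes 5 counterexamples.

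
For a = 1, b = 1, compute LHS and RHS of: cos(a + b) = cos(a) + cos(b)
LHS = cos(1 + 1) = cos(2) ≈ -0.4161
RHS = cos(1) + cos(1) = 2·cos(1) ≈ 1.081

LHS ≠ RHS (they differ by about 1.497), so the equation does not hold here.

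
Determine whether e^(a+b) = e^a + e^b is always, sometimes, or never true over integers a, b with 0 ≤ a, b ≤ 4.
The claim fails for every pair in the range. For instance at (a, b) = (3, 3): LHS = e^6 ≈ 403.4, RHS = 2·e^3 ≈ 40.17.

Answer: Never true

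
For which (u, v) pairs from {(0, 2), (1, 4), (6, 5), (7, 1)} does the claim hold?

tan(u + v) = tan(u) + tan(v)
(0, 2)

Testing each pair:
(0, 2): LHS = tan(2) ≈ -2.185, RHS = tan(2) ≈ -2.185 → holds
(1, 4): LHS = tan(5) ≈ -3.381, RHS = tan(4) + tan(1) ≈ 2.715 → fails
(6, 5): LHS = tan(11) ≈ -226, RHS = tan(5) + tan(6) ≈ -3.672 → fails
(7, 1): LHS = tan(8) ≈ -6.8, RHS = tan(7) + tan(1) ≈ 2.429 → fails

1 of 4 pairs satisfies the claim.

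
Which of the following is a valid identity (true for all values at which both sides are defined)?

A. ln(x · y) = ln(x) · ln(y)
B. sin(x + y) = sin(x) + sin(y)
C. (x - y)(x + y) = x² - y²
A: fails at (2, 3) — LHS = ln(6) ≈ 1.792, RHS = ln(2)·ln(3) ≈ 0.7615.
B: fails at (2, 3) — LHS = sin(5) ≈ -0.9589, RHS = sin(3) + sin(2) ≈ 1.05.
C: holds — e.g. at (2, 7), both sides equal -45.

Answer: C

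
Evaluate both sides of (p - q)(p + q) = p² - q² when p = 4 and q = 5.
LHS = (4 - 5)(4 + 5) = -9
RHS = 4² - 5² = -9

LHS = RHS: the two sides agree.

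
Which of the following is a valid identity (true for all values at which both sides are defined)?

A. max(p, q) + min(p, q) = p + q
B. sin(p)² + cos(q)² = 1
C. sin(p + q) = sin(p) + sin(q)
A: holds — e.g. at (2, 7), both sides equal 9.
B: fails at (2, 3) — LHS = sin(2)² + cos(3)² ≈ 1.807, RHS = 1.
C: fails at (3, 4) — LHS = sin(7) ≈ 0.657, RHS = sin(4) + sin(3) ≈ -0.6157.

Answer: A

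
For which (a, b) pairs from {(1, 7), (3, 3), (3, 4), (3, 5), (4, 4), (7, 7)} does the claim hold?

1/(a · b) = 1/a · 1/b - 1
Testing each pair:
(1, 7): LHS = 1/7, RHS = -6/7 → fails
(3, 3): LHS = 1/9, RHS = -8/9 → fails
(3, 4): LHS = 1/12, RHS = -11/12 → fails
(3, 5): LHS = 1/15, RHS = -14/15 → fails
(4, 4): LHS = 1/16, RHS = -15/16 → fails
(7, 7): LHS = 1/49, RHS = -48/49 → fails

No pair satisfies the claim.

Answer: None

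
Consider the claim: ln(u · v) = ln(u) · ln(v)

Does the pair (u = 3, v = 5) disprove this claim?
Yes

Substituting u = 3, v = 5:
LHS = ln(3 · 5) = ln(15) ≈ 2.708
RHS = ln(3) · ln(5) ≈ 1.768

Since LHS ≠ RHS, this pair disproves the claim.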